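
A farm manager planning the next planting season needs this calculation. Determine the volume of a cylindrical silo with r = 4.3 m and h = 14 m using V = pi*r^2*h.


V = pi * r^2 * h
  = pi * 4.3^2 * 14
  = pi * 18.49 * 14
  = 813.23 m^3


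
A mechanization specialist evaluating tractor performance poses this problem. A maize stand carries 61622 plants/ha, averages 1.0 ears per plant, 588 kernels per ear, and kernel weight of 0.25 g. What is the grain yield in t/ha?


Y = density * ears * kernels * kw
  = 61622 * 1.0 * 588 * 0.25 g/ha
  = 9058434 g/ha
  = 9058.43 kg/ha = 9.06 t/ha


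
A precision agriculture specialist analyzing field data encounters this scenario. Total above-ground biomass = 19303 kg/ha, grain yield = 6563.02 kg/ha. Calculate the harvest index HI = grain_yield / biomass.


HI = grain_yield / biomass
   = 6563.02 / 19303
   = 0.34


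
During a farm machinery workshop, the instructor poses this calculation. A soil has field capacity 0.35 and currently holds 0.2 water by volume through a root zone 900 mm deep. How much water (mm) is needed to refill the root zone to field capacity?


SMD = (FC - theta) * D
    = (0.35 - 0.2) * 900
    = 0.150 * 900
    = 135 mm


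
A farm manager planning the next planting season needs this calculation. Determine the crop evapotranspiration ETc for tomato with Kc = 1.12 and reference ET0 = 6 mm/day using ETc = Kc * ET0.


ETc = Kc * ET0
    = 1.12 * 6
    = 6.72 mm/day


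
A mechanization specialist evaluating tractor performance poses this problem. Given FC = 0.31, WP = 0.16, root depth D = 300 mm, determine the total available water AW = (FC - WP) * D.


AW = (FC - WP) * D
   = (0.31 - 0.16) * 300
   = 0.15 * 300
   = 45 mm


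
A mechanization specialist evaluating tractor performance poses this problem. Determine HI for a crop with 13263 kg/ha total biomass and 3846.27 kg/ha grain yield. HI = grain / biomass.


HI = grain_yield / biomass
   = 3846.27 / 13263
   = 0.29


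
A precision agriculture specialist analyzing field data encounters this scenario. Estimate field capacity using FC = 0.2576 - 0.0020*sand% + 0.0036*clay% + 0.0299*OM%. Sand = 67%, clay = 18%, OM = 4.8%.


FC = 0.2576 - 0.0020*67 + 0.0036*18 + 0.0299*4.8
   = 0.2576 - 0.1340 + 0.0648 + 0.1435
   = 0.3319


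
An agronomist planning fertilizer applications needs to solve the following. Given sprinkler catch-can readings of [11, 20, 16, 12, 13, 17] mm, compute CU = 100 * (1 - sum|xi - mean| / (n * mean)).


xbar = 89 / 6 = 14.833
sum|xi - xbar| = 17
CU = 100 * (1 - 17 / (6 * 14.833))
   = 100 * (1 - 0.1910)
   = 80.90%


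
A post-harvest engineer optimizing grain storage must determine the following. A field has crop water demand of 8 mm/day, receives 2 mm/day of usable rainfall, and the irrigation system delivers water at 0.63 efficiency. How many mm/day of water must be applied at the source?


IWR = (ETc - Pe) / Ea
    = (8 - 2) / 0.63
    = 6 / 0.63
    = 9.52 mm/day


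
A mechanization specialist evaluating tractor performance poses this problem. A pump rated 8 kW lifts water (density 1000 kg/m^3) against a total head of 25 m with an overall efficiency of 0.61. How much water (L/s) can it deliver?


Q = (P * 1000 * eta) / (rho * g * H)
  = (8 * 1000 * 0.61) / (1000 * 9.81 * 25)
  = 4880 / 245250
  = 0.01990 m^3/s = 19.90 L/s


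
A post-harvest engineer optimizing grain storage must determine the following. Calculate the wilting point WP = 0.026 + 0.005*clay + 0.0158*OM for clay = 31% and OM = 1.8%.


WP = 0.026 + 0.005*31 + 0.0158*1.8
   = 0.026 + 0.1550 + 0.0284
   = 0.2094


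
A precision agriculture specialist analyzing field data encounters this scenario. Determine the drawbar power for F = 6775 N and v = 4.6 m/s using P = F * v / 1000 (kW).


P = F * v / 1000
  = 6775 * 4.6 / 1000
  = 31165 / 1000
  = 31.17 kW


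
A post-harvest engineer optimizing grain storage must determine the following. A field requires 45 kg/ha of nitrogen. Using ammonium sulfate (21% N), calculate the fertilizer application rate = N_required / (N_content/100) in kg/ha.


Rate = N_required / (N_content / 100)
     = 45 / (21 / 100)
     = 45 / 0.21
     = 214.29 kg/ha


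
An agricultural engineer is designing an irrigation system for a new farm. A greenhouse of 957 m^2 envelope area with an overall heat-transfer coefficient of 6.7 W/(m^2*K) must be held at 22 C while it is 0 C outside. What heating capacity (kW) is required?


dT = 22 - (0) = 22 K
Q = U * A * dT
  = 6.7 * 957 * 22
  = 141061.80 W = 141.06 kW


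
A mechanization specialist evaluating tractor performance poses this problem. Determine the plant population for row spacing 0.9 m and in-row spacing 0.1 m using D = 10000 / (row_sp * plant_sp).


D = 10000 / (row_sp * plant_sp)
  = 10000 / (0.9 * 0.1)
  = 10000 / 0.0900
  = 111111.11 plants/ha


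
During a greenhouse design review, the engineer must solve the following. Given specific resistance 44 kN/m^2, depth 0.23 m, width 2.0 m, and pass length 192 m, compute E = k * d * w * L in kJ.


E = k * d * w * L
  = 44 * 0.23 * 2.0 * 192
  = 3886.08 kJ


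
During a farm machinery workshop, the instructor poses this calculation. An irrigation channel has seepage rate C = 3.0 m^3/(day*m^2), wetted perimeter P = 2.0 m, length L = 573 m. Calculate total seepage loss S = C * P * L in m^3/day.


S = C * P * L
  = 3.0 * 2.0 * 573
  = 3438 m^3/day


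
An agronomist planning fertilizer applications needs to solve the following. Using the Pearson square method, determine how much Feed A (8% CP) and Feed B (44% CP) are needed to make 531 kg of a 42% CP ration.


parts_A = CP_b - target = 44 - 42 = 2
parts_B = target - CP_a = 42 - 8 = 34
total_parts = 2 + 34 = 36
Feed A = 531 * 2 / 36 = 29.50 kg
Feed B = 531 * 34 / 36 = 501.50 kg

29.50 kg


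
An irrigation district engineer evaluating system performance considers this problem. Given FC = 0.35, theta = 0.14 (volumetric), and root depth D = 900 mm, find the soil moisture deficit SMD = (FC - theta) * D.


SMD = (FC - theta) * D
    = (0.35 - 0.14) * 900
    = 0.210 * 900
    = 189 mm


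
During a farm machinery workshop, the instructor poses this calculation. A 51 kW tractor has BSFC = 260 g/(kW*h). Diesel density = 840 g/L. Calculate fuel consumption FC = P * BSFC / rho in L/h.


FC = P * BSFC / rho_fuel
   = 51 * 260 / 840
   = 13260 / 840
   = 15.79 L/h


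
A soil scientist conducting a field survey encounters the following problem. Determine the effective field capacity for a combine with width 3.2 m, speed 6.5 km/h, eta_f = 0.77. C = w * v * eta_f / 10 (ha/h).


C = w * v * eta_f / 10
  = 3.2 * 6.5 * 0.77 / 10
  = 16.02 / 10
  = 1.60 ha/h


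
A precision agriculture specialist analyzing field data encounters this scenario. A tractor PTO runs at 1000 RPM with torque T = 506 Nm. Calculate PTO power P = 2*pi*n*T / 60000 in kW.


P = 2*pi*n*T / 60000
  = 2*pi * 1000 * 506 / 60000
  = 3179291.77 / 60000
  = 52.99 kW


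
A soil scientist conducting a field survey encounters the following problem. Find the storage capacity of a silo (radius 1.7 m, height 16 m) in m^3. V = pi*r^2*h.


V = pi * r^2 * h
  = pi * 1.7^2 * 16
  = pi * 2.89 * 16
  = 145.27 m^3


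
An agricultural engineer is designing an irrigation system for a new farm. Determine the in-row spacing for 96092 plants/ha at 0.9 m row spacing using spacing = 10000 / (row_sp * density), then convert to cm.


spacing = 10000 / (row_sp * density)
        = 10000 / (0.9 * 96092)
        = 10000 / 86482.80
        = 0.11563 m = 11.56 cm


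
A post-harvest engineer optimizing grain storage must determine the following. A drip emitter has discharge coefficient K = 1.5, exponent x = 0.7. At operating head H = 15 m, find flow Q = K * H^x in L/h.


Q = K * H^x
  = 1.5 * 15^0.7
  = 1.5 * 6.6568
  = 9.99 L/h


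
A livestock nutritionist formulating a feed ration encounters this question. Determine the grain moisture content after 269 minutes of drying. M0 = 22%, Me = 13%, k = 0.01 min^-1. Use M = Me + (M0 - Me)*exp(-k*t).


M = Me + (M0 - Me) * e^(-k*t)
  = 13 + (22 - 13) * e^(-0.01*269)
  = 13 + 9 * e^(-2.690)
  = 13 + 9 * 0.06788
  = 13 + 0.6109
  = 13.61%


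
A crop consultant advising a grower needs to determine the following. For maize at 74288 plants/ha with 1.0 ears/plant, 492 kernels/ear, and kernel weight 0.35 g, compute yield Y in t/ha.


Y = density * ears * kernels * kw
  = 74288 * 1.0 * 492 * 0.35 g/ha
  = 12792393.60 g/ha
  = 12792.39 kg/ha = 12.79 t/ha


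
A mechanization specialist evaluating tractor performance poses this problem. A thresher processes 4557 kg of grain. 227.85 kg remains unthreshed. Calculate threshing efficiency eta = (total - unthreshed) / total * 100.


eta = (total - unthreshed) / total * 100
    = (4557 - 227.85) / 4557 * 100
    = 4329.15 / 4557 * 100
    = 95%


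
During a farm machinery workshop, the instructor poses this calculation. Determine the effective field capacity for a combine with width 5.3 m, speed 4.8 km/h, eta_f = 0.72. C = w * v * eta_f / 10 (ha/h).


C = w * v * eta_f / 10
  = 5.3 * 4.8 * 0.72 / 10
  = 18.32 / 10
  = 1.83 ha/h


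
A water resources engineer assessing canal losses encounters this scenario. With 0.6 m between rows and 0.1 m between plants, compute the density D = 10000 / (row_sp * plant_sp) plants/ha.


D = 10000 / (row_sp * plant_sp)
  = 10000 / (0.6 * 0.1)
  = 10000 / 0.0600
  = 166666.67 plants/ha


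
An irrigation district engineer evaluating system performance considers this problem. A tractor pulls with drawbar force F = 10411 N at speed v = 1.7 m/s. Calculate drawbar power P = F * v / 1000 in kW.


P = F * v / 1000
  = 10411 * 1.7 / 1000
  = 17698.70 / 1000
  = 17.70 kW


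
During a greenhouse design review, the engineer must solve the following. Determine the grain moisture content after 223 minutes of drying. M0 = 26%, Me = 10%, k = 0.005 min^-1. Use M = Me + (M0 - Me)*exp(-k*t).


M = Me + (M0 - Me) * e^(-k*t)
  = 10 + (26 - 10) * e^(-0.005*223)
  = 10 + 16 * e^(-1.115)
  = 10 + 16 * 0.32792
  = 10 + 5.2466
  = 15.25%


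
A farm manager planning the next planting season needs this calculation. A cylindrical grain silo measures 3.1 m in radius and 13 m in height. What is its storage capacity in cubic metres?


V = pi * r^2 * h
  = pi * 3.1^2 * 13
  = pi * 9.61 * 13
  = 392.48 m^3


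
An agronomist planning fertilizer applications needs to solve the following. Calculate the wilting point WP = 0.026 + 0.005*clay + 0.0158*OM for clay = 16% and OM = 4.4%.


WP = 0.026 + 0.005*16 + 0.0158*4.4
   = 0.026 + 0.0800 + 0.0695
   = 0.1755


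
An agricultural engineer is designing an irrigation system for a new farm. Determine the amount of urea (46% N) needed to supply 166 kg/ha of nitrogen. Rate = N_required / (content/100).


Rate = N_required / (N_content / 100)
     = 166 / (46 / 100)
     = 166 / 0.46
     = 360.87 kg/ha


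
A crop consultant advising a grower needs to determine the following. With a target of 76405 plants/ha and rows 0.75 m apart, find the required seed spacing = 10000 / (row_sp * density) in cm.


spacing = 10000 / (row_sp * density)
        = 10000 / (0.75 * 76405)
        = 10000 / 57303.75
        = 0.17451 m = 17.45 cm


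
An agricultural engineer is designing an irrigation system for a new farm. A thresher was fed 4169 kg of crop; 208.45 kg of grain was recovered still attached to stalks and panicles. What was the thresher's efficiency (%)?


eta = (total - unthreshed) / total * 100
    = (4169 - 208.45) / 4169 * 100
    = 3960.55 / 4169 * 100
    = 95%


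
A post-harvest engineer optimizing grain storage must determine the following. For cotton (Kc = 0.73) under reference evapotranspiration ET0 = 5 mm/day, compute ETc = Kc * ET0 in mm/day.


ETc = Kc * ET0
    = 0.73 * 5
    = 3.65 mm/day


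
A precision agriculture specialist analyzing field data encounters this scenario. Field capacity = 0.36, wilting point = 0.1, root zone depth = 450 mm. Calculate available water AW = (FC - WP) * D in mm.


AW = (FC - WP) * D
   = (0.36 - 0.1) * 450
   = 0.26 * 450
   = 117 mm


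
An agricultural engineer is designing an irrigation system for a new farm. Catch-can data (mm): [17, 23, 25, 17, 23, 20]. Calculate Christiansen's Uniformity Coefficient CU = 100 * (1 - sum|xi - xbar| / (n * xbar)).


xbar = 125 / 6 = 20.833
sum|xi - xbar| = 17
CU = 100 * (1 - 17 / (6 * 20.833))
   = 100 * (1 - 0.1360)
   = 86.40%


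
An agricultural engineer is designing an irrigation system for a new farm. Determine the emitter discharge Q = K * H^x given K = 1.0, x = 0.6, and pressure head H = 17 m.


Q = K * H^x
  = 1.0 * 17^0.6
  = 1.0 * 5.4736
  = 5.47 L/h


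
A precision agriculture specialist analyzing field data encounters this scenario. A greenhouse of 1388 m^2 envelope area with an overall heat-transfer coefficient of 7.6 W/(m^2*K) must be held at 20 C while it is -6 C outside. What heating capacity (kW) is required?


dT = 20 - (-6) = 26 K
Q = U * A * dT
  = 7.6 * 1388 * 26
  = 274268.80 W = 274.27 kW


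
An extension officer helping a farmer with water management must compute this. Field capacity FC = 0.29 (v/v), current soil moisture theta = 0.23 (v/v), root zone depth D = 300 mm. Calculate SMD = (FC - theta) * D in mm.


SMD = (FC - theta) * D
    = (0.29 - 0.23) * 300
    = 0.060 * 300
    = 18 mm


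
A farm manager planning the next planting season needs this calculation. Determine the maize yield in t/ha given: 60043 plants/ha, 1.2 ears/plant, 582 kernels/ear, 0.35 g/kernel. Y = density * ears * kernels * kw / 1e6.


Y = density * ears * kernels * kw
  = 60043 * 1.2 * 582 * 0.35 g/ha
  = 14676910.92 g/ha
  = 14676.91 kg/ha = 14.68 t/ha


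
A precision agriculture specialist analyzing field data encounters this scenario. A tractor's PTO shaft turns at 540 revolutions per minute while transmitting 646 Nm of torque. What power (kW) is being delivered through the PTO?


P = 2*pi*n*T / 60000
  = 2*pi * 540 * 646 / 60000
  = 2191826.36 / 60000
  = 36.53 kW


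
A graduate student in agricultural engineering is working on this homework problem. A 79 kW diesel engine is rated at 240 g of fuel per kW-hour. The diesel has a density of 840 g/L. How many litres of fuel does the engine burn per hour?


FC = P * BSFC / rho_fuel
   = 79 * 240 / 840
   = 18960 / 840
   = 22.57 L/h


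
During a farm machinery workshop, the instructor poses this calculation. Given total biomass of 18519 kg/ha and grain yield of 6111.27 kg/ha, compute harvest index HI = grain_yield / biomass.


HI = grain_yield / biomass
   = 6111.27 / 18519
   = 0.33


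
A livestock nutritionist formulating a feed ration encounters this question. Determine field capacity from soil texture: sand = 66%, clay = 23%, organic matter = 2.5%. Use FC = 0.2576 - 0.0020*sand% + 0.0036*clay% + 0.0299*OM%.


FC = 0.2576 - 0.0020*66 + 0.0036*23 + 0.0299*2.5
   = 0.2576 - 0.1320 + 0.0828 + 0.0748
   = 0.2832


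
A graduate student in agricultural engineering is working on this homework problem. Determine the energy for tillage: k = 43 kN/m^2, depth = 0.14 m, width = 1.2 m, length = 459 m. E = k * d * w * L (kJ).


E = k * d * w * L
  = 43 * 0.14 * 1.2 * 459
  = 3315.82 kJ


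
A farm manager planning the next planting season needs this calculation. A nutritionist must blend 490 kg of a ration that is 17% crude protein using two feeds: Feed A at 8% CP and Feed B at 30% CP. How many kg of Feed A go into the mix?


parts_A = CP_b - target = 30 - 17 = 13
parts_B = target - CP_a = 17 - 8 = 9
total_parts = 13 + 9 = 22
Feed A = 490 * 13 / 22 = 289.55 kg
Feed B = 490 * 9 / 22 = 200.45 kg

289.55 kg


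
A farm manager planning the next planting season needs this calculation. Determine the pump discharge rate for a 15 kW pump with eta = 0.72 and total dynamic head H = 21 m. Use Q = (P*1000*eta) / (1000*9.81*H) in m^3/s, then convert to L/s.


Q = (P * 1000 * eta) / (rho * g * H)
  = (15 * 1000 * 0.72) / (1000 * 9.81 * 21)
  = 10800 / 206010
  = 0.05242 m^3/s = 52.42 L/s


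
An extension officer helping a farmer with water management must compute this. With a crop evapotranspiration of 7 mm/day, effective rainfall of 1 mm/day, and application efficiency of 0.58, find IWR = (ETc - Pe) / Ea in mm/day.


IWR = (ETc - Pe) / Ea
    = (7 - 1) / 0.58
    = 6 / 0.58
    = 10.34 mm/day


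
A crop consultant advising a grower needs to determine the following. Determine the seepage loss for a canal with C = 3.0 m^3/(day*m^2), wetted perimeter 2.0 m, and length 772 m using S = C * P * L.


S = C * P * L
  = 3.0 * 2.0 * 772
  = 4632 m^3/day


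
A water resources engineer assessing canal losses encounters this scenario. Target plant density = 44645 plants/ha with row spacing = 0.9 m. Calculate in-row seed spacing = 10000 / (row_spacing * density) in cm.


spacing = 10000 / (row_sp * density)
        = 10000 / (0.9 * 44645)
        = 10000 / 40180.50
        = 0.24888 m = 24.89 cm


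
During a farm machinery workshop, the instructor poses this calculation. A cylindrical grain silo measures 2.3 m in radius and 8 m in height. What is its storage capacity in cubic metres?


V = pi * r^2 * h
  = pi * 2.3^2 * 8
  = pi * 5.29 * 8
  = 132.95 m^3


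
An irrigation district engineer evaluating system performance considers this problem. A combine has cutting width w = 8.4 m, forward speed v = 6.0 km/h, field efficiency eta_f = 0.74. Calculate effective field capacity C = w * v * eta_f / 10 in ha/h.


C = w * v * eta_f / 10
  = 8.4 * 6.0 * 0.74 / 10
  = 37.30 / 10
  = 3.73 ha/h


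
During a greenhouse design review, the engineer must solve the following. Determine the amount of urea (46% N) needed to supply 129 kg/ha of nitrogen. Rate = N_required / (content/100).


Rate = N_required / (N_content / 100)
     = 129 / (46 / 100)
     = 129 / 0.46
     = 280.43 kg/ha


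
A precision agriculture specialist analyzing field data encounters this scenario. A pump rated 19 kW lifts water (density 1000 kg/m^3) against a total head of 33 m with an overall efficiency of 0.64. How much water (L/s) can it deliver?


Q = (P * 1000 * eta) / (rho * g * H)
  = (19 * 1000 * 0.64) / (1000 * 9.81 * 33)
  = 12160 / 323730
  = 0.03756 m^3/s = 37.56 L/s


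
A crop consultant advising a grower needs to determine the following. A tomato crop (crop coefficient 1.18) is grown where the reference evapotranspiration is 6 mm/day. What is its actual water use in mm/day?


ETc = Kc * ET0
    = 1.18 * 6
    = 7.08 mm/day


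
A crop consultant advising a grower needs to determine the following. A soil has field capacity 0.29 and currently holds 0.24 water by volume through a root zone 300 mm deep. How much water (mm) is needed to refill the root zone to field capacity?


SMD = (FC - theta) * D
    = (0.29 - 0.24) * 300
    = 0.050 * 300
    = 15 mm


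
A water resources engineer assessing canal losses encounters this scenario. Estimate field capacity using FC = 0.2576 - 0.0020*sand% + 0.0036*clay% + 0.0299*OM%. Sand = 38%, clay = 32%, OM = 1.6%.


FC = 0.2576 - 0.0020*38 + 0.0036*32 + 0.0299*1.6
   = 0.2576 - 0.0760 + 0.1152 + 0.0478
   = 0.3446


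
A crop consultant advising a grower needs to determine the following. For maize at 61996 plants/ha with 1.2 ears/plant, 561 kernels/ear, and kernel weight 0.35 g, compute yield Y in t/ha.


Y = density * ears * kernels * kw
  = 61996 * 1.2 * 561 * 0.35 g/ha
  = 14607497.52 g/ha
  = 14607.50 kg/ha = 14.61 t/ha


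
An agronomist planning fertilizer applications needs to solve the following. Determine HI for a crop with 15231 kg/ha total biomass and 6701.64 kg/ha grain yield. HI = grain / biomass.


HI = grain_yield / biomass
   = 6701.64 / 15231
   = 0.44


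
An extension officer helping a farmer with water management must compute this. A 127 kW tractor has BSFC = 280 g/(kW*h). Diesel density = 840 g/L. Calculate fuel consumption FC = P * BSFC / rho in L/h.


FC = P * BSFC / rho_fuel
   = 127 * 280 / 840
   = 35560 / 840
   = 42.33 L/h


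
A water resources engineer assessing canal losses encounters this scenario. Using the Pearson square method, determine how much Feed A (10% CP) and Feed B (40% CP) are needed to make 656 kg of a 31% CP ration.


parts_A = CP_b - target = 40 - 31 = 9
parts_B = target - CP_a = 31 - 10 = 21
total_parts = 9 + 21 = 30
Feed A = 656 * 9 / 30 = 196.80 kg
Feed B = 656 * 21 / 30 = 459.20 kg

196.80 kg


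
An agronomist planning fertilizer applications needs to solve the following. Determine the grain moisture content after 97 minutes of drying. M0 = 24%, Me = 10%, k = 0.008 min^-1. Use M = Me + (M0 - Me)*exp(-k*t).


M = Me + (M0 - Me) * e^(-k*t)
  = 10 + (24 - 10) * e^(-0.008*97)
  = 10 + 14 * e^(-0.776)
  = 10 + 14 * 0.46024
  = 10 + 6.4434
  = 16.44%


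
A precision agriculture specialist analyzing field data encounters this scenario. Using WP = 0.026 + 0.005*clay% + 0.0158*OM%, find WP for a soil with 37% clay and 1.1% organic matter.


WP = 0.026 + 0.005*37 + 0.0158*1.1
   = 0.026 + 0.1850 + 0.0174
   = 0.2284


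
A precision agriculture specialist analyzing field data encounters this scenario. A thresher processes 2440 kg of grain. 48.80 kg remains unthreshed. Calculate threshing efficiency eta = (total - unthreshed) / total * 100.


eta = (total - unthreshed) / total * 100
    = (2440 - 48.80) / 2440 * 100
    = 2391.20 / 2440 * 100
    = 98%


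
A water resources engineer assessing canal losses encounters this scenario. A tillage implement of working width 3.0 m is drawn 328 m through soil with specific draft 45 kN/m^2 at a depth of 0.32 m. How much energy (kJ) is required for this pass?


E = k * d * w * L
  = 45 * 0.32 * 3.0 * 328
  = 14169.60 kJ


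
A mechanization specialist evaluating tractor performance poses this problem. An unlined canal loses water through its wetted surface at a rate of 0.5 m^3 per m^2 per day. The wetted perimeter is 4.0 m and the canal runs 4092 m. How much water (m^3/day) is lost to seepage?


S = C * P * L
  = 0.5 * 4.0 * 4092
  = 8184 m^3/day


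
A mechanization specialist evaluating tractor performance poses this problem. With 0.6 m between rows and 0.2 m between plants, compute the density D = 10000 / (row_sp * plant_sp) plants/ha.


D = 10000 / (row_sp * plant_sp)
  = 10000 / (0.6 * 0.2)
  = 10000 / 0.1200
  = 83333.33 plants/ha


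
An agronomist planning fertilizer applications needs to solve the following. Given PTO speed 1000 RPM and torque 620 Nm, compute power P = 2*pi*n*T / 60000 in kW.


P = 2*pi*n*T / 60000
  = 2*pi * 1000 * 620 / 60000
  = 3895574.89 / 60000
  = 64.93 kW


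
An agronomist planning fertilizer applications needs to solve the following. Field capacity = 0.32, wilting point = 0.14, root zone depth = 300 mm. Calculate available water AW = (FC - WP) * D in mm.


AW = (FC - WP) * D
   = (0.32 - 0.14) * 300
   = 0.18 * 300
   = 54 mm


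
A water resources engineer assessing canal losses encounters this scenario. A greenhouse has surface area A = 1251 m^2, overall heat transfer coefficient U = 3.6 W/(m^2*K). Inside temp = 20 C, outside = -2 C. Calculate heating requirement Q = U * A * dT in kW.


dT = 20 - (-2) = 22 K
Q = U * A * dT
  = 3.6 * 1251 * 22
  = 99079.20 W = 99.08 kW


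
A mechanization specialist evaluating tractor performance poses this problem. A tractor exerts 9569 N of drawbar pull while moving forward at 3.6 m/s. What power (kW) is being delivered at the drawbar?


P = F * v / 1000
  = 9569 * 3.6 / 1000
  = 34448.40 / 1000
  = 34.45 kW


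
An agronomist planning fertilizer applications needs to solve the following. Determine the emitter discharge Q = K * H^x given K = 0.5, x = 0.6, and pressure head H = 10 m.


Q = K * H^x
  = 0.5 * 10^0.6
  = 0.5 * 3.9811
  = 1.99 L/h


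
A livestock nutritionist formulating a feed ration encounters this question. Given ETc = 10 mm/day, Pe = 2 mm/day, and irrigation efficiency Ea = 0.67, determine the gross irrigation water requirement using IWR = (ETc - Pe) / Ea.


IWR = (ETc - Pe) / Ea
    = (10 - 2) / 0.67
    = 8 / 0.67
    = 11.94 mm/day


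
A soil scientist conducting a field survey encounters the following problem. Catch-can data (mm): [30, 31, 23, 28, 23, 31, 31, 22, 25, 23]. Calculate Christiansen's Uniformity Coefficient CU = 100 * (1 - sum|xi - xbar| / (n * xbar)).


xbar = 267 / 10 = 26.700
sum|xi - xbar| = 35
CU = 100 * (1 - 35 / (10 * 26.700))
   = 100 * (1 - 0.1311)
   = 86.89%


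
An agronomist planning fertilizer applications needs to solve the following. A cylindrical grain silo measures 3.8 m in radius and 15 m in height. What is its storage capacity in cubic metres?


V = pi * r^2 * h
  = pi * 3.8^2 * 15
  = pi * 14.44 * 15
  = 680.47 m^3


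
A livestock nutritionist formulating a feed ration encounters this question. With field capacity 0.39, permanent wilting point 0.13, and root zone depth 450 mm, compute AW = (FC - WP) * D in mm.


AW = (FC - WP) * D
   = (0.39 - 0.13) * 450
   = 0.26 * 450
   = 117 mm


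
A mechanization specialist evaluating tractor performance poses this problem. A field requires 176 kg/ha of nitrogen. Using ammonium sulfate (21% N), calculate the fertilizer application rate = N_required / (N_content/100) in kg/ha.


Rate = N_required / (N_content / 100)
     = 176 / (21 / 100)
     = 176 / 0.21
     = 838.10 kg/ha


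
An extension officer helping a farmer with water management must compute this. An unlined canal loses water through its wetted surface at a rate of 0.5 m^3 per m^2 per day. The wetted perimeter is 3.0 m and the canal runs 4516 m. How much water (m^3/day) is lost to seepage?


S = C * P * L
  = 0.5 * 3.0 * 4516
  = 6774 m^3/day


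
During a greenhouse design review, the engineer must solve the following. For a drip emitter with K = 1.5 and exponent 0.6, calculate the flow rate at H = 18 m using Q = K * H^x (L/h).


Q = K * H^x
  = 1.5 * 18^0.6
  = 1.5 * 5.6645
  = 8.50 L/h


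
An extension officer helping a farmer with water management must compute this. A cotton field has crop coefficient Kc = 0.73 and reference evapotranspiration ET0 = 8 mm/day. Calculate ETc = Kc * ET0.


ETc = Kc * ET0
    = 0.73 * 8
    = 5.84 mm/day


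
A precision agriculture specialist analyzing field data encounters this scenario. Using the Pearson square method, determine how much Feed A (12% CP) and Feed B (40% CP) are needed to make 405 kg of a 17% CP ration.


parts_A = CP_b - target = 40 - 17 = 23
parts_B = target - CP_a = 17 - 12 = 5
total_parts = 23 + 5 = 28
Feed A = 405 * 23 / 28 = 332.68 kg
Feed B = 405 * 5 / 28 = 72.32 kg

332.68 kg


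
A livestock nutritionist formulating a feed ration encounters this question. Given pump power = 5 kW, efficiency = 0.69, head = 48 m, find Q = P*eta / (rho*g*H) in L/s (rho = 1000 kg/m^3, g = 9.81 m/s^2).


Q = (P * 1000 * eta) / (rho * g * H)
  = (5 * 1000 * 0.69) / (1000 * 9.81 * 48)
  = 3450 / 470880
  = 0.00733 m^3/s = 7.33 L/s


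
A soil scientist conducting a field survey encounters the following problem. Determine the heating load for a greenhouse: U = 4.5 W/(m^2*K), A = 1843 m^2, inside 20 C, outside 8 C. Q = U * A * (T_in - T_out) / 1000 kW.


dT = 20 - (8) = 12 K
Q = U * A * dT
  = 4.5 * 1843 * 12
  = 99522 W = 99.52 kW


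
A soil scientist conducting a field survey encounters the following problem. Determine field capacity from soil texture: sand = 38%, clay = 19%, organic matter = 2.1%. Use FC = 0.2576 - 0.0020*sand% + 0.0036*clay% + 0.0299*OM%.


FC = 0.2576 - 0.0020*38 + 0.0036*19 + 0.0299*2.1
   = 0.2576 - 0.0760 + 0.0684 + 0.0628
   = 0.3128


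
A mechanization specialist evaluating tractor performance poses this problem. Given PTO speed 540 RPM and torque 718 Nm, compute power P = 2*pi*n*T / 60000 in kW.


P = 2*pi*n*T / 60000
  = 2*pi * 540 * 718 / 60000
  = 2436116.61 / 60000
  = 40.60 kW


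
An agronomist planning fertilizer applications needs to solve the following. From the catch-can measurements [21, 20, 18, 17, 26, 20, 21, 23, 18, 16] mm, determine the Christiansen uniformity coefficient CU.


xbar = 200 / 10 = 20
sum|xi - xbar| = 22
CU = 100 * (1 - 22 / (10 * 20))
   = 100 * (1 - 0.1100)
   = 89%


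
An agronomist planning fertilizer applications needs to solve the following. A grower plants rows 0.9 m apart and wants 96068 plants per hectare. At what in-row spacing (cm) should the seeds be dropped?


spacing = 10000 / (row_sp * density)
        = 10000 / (0.9 * 96068)
        = 10000 / 86461.20
        = 0.11566 m = 11.57 cm


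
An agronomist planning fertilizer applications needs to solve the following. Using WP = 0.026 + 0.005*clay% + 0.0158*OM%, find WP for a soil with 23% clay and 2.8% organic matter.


WP = 0.026 + 0.005*23 + 0.0158*2.8
   = 0.026 + 0.1150 + 0.0442
   = 0.1852


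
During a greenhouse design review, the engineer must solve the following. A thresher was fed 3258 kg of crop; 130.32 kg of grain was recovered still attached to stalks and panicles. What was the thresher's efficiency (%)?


eta = (total - unthreshed) / total * 100
    = (3258 - 130.32) / 3258 * 100
    = 3127.68 / 3258 * 100
    = 96%


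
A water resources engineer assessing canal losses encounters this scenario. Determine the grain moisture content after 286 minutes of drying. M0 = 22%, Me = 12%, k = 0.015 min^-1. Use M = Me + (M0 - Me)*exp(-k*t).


M = Me + (M0 - Me) * e^(-k*t)
  = 12 + (22 - 12) * e^(-0.015*286)
  = 12 + 10 * e^(-4.290)
  = 12 + 10 * 0.01370
  = 12 + 0.1370
  = 12.14%


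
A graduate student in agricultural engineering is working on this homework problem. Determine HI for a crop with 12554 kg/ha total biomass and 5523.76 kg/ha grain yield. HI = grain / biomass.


HI = grain_yield / biomass
   = 5523.76 / 12554
   = 0.44


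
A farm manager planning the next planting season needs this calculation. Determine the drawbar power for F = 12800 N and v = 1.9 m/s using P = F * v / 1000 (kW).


P = F * v / 1000
  = 12800 * 1.9 / 1000
  = 24320 / 1000
  = 24.32 kW


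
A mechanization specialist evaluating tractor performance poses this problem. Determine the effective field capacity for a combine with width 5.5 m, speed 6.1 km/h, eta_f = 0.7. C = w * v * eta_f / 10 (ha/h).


C = w * v * eta_f / 10
  = 5.5 * 6.1 * 0.7 / 10
  = 23.49 / 10
  = 2.35 ha/h


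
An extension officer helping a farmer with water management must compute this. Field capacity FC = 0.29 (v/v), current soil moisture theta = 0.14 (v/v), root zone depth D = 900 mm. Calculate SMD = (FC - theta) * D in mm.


SMD = (FC - theta) * D
    = (0.29 - 0.14) * 900
    = 0.150 * 900
    = 135 mm


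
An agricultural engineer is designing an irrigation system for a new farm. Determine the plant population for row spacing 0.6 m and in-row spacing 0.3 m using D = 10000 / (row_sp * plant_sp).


D = 10000 / (row_sp * plant_sp)
  = 10000 / (0.6 * 0.3)
  = 10000 / 0.1800
  = 55555.56 plants/ha


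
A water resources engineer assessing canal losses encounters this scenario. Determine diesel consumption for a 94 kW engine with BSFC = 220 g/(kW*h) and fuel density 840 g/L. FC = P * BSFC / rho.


FC = P * BSFC / rho_fuel
   = 94 * 220 / 840
   = 20680 / 840
   = 24.62 L/h


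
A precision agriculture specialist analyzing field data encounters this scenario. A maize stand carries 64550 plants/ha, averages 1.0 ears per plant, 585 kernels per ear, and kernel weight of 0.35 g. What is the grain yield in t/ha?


Y = density * ears * kernels * kw
  = 64550 * 1.0 * 585 * 0.35 g/ha
  = 13216612.50 g/ha
  = 13216.61 kg/ha = 13.22 t/ha


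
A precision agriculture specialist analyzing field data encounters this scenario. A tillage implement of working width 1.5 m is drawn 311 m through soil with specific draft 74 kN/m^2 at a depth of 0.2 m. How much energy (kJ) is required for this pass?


E = k * d * w * L
  = 74 * 0.2 * 1.5 * 311
  = 6904.20 kJ


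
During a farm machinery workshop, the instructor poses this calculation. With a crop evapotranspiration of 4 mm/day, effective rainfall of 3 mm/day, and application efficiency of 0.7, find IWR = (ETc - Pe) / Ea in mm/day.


IWR = (ETc - Pe) / Ea
    = (4 - 3) / 0.7
    = 1 / 0.7
    = 1.43 mm/day


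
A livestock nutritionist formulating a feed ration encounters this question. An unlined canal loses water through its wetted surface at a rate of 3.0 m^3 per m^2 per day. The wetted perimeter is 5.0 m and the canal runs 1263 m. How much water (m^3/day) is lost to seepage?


S = C * P * L
  = 3.0 * 5.0 * 1263
  = 18945 m^3/day


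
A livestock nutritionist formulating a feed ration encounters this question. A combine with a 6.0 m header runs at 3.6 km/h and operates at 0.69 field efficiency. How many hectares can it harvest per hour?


C = w * v * eta_f / 10
  = 6.0 * 3.6 * 0.69 / 10
  = 14.90 / 10
  = 1.49 ha/h


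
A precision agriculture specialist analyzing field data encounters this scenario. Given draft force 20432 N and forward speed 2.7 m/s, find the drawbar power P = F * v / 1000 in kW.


P = F * v / 1000
  = 20432 * 2.7 / 1000
  = 55166.40 / 1000
  = 55.17 kW


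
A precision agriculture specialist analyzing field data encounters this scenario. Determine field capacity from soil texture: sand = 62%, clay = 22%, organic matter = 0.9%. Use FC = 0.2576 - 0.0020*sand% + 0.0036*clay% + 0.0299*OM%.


FC = 0.2576 - 0.0020*62 + 0.0036*22 + 0.0299*0.9
   = 0.2576 - 0.1240 + 0.0792 + 0.0269
   = 0.2397


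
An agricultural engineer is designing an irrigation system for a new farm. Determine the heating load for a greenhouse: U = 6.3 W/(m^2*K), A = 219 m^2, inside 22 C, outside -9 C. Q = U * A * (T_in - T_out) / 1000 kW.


dT = 22 - (-9) = 31 K
Q = U * A * dT
  = 6.3 * 219 * 31
  = 42770.70 W = 42.77 kW


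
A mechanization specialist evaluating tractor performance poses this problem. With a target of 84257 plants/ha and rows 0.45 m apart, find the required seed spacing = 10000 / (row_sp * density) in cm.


spacing = 10000 / (row_sp * density)
        = 10000 / (0.45 * 84257)
        = 10000 / 37915.65
        = 0.26374 m = 26.37 cm


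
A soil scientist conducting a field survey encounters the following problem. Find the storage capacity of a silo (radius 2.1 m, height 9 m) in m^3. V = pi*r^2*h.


V = pi * r^2 * h
  = pi * 2.1^2 * 9
  = pi * 4.41 * 9
  = 124.69 m^3


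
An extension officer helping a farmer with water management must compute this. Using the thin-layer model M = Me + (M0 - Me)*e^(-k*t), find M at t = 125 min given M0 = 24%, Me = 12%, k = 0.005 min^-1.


M = Me + (M0 - Me) * e^(-k*t)
  = 12 + (24 - 12) * e^(-0.005*125)
  = 12 + 12 * e^(-0.625)
  = 12 + 12 * 0.53526
  = 12 + 6.4231
  = 18.42%


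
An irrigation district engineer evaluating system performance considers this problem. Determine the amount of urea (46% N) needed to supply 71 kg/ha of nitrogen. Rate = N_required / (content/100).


Rate = N_required / (N_content / 100)
     = 71 / (46 / 100)
     = 71 / 0.46
     = 154.35 kg/ha


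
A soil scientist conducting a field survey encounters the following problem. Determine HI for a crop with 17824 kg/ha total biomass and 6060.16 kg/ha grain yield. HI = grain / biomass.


HI = grain_yield / biomass
   = 6060.16 / 17824
   = 0.34


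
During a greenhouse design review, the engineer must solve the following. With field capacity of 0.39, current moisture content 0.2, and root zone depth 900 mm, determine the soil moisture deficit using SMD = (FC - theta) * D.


SMD = (FC - theta) * D
    = (0.39 - 0.2) * 900
    = 0.190 * 900
    = 171 mm


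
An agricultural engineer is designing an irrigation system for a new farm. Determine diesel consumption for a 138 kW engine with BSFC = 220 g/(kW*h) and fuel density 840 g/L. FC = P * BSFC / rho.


FC = P * BSFC / rho_fuel
   = 138 * 220 / 840
   = 30360 / 840
   = 36.14 L/h


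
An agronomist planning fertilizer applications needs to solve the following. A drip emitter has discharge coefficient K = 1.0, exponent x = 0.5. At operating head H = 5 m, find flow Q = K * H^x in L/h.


Q = K * H^x
  = 1.0 * 5^0.5
  = 1.0 * 2.2361
  = 2.24 L/h


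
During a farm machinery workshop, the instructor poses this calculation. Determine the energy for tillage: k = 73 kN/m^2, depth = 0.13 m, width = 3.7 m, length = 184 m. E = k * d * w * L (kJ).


E = k * d * w * L
  = 73 * 0.13 * 3.7 * 184
  = 6460.79 kJ


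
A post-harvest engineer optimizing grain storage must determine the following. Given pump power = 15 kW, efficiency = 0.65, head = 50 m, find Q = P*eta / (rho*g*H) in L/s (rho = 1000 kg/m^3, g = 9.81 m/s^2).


Q = (P * 1000 * eta) / (rho * g * H)
  = (15 * 1000 * 0.65) / (1000 * 9.81 * 50)
  = 9750 / 490500
  = 0.01988 m^3/s = 19.88 L/s


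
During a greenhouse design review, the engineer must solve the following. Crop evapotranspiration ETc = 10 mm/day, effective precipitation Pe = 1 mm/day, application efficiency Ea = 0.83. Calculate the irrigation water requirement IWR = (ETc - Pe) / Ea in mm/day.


IWR = (ETc - Pe) / Ea
    = (10 - 1) / 0.83
    = 9 / 0.83
    = 10.84 mm/day


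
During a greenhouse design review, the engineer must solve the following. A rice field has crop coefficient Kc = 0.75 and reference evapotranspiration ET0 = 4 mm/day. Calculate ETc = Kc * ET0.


ETc = Kc * ET0
    = 0.75 * 4
    = 3 mm/day


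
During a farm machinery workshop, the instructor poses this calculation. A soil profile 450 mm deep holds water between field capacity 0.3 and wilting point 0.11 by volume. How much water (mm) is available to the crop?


AW = (FC - WP) * D
   = (0.3 - 0.11) * 450
   = 0.19 * 450
   = 85.50 mm


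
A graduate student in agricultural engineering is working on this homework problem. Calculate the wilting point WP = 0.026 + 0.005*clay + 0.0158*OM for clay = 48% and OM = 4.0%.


WP = 0.026 + 0.005*48 + 0.0158*4.0
   = 0.026 + 0.2400 + 0.0632
   = 0.3292


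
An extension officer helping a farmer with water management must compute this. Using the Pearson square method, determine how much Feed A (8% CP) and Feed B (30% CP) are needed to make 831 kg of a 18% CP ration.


parts_A = CP_b - target = 30 - 18 = 12
parts_B = target - CP_a = 18 - 8 = 10
total_parts = 12 + 10 = 22
Feed A = 831 * 12 / 22 = 453.27 kg
Feed B = 831 * 10 / 22 = 377.73 kg

453.27 kg


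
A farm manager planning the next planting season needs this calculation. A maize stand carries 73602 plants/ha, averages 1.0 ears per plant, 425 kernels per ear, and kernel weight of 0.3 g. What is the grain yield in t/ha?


Y = density * ears * kernels * kw
  = 73602 * 1.0 * 425 * 0.3 g/ha
  = 9384255 g/ha
  = 9384.26 kg/ha = 9.38 t/ha


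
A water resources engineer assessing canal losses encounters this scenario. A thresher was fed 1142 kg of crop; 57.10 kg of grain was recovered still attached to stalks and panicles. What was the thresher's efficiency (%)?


eta = (total - unthreshed) / total * 100
    = (1142 - 57.10) / 1142 * 100
    = 1084.90 / 1142 * 100
    = 95%


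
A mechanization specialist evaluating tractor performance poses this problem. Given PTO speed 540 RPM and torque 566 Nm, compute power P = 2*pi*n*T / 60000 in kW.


P = 2*pi*n*T / 60000
  = 2*pi * 540 * 566 / 60000
  = 1920392.76 / 60000
  = 32.01 kW


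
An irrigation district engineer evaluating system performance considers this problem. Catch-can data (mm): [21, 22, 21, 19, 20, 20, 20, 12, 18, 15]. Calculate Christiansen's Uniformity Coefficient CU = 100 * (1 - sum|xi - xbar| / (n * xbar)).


xbar = 188 / 10 = 18.800
sum|xi - xbar| = 22.800
CU = 100 * (1 - 22.800 / (10 * 18.800))
   = 100 * (1 - 0.1213)
   = 87.87%


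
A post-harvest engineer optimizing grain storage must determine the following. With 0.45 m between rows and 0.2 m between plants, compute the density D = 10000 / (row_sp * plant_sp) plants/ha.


D = 10000 / (row_sp * plant_sp)
  = 10000 / (0.45 * 0.2)
  = 10000 / 0.0900
  = 111111.11 plants/ha
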